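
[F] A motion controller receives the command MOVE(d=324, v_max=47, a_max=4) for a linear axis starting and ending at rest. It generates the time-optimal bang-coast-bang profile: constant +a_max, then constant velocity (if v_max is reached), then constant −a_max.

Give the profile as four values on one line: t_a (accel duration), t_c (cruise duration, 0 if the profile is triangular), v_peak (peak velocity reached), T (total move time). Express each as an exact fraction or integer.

t_a=9 t_c=0 v_peak=36 T=18

(v_max)²/a_max = 47²/4 = 2209/4
324 < 2209/4 so t_c = 0
v_peak = √(324·4) = √1296 = 36
t_a = 36/4 = 9; t_c = 0
T = 2·9 = 18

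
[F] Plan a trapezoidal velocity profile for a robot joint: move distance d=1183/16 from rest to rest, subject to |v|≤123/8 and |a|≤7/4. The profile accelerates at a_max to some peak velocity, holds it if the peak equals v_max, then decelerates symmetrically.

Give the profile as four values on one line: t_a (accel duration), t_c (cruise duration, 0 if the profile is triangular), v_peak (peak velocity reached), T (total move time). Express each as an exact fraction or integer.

t_a=13/2 t_c=0 v_peak=91/8 T=13

vₘ²/aₘ = (123/8)²/(7/4) = 15129/112
1183/16 < 15129/112 ⇒ no cruise
v_peak = √(1183/16·7/4) = √(8281/64) = 91/8
t_a = (91/8)/(7/4) = 13/2; t_c = 0
T = 2·13/2 = 13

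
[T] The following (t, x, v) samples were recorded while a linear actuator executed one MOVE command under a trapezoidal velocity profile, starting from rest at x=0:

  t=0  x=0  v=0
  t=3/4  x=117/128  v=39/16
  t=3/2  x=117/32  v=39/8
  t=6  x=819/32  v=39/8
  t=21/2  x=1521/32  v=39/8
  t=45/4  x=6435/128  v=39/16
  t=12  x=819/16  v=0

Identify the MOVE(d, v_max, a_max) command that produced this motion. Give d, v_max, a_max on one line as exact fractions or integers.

final state: t=12, x=819/16, v=0 → d = 819/16
a_max = (39/16−0)/(3/4−0) = 13/4
max v = 39/8 over t∈[3/2,21/2] → v_max = 39/8
check: 39/8·(3/2+9) = 819/16 ✓

d=819/16 v_max=39/8 a_max=13/4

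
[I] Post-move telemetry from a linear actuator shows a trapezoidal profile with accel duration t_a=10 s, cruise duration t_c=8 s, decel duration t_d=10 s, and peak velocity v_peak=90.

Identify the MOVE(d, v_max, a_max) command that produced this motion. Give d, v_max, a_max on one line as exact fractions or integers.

d=1620 v_max=90 a_max=9

a_max = 90/10 = 9
d_a = ½·90·10 = 450; d_c = 90·8 = 720
d = 2·450 + 720 = 1620
t_c = 8 > 0 ⇒ limit active, v_max = 90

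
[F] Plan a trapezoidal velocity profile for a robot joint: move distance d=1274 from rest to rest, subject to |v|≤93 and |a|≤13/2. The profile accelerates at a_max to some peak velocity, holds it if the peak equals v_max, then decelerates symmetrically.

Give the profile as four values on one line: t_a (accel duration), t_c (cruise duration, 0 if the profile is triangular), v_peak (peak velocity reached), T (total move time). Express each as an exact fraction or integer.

vₘ²/aₘ = 93²/(13/2) = 17298/13
1274 < 17298/13 → triangular
v_peak = √(1274·13/2) = √8281 = 91
t_a = 91/(13/2) = 14; t_c = 0
T = 2·14 = 28

t_a=14 t_c=0 v_peak=91 T=28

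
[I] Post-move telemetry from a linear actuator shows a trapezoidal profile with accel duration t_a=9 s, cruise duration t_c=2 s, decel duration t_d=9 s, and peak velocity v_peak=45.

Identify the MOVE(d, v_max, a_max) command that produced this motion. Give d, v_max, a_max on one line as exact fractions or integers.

a_max = 45/9 = 5
d_a = ½·45·9 = 405/2; d_c = 45·2 = 90
d = 2·405/2 + 90 = 495
t_c = 2 > 0 so v_max = 45

d=495 v_max=45 a_max=5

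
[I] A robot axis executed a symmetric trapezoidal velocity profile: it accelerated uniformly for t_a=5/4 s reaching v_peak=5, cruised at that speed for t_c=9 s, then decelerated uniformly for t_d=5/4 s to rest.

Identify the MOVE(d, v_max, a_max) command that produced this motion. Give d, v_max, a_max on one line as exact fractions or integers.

a_max = 5/(5/4) = 4
d_a = ½·5·5/4 = 25/8; d_c = 5·9 = 45
d = 2·25/8 + 45 = 205/4
t_c = 9 > 0 ⇒ limit active, v_max = 5

d=205/4 v_max=5 a_max=4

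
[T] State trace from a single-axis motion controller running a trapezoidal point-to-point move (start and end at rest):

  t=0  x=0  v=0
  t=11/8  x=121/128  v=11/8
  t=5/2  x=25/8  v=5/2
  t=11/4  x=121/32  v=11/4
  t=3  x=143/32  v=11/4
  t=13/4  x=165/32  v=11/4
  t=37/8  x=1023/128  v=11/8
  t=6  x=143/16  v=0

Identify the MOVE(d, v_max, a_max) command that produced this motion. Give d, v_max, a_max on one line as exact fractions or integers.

d=143/16 v_max=11/4 a_max=1

final state: t=6, x=143/16, v=0 → d = 143/16
a_max = (11/8−0)/(11/8−0) = 1
max v = 11/4 over t∈[11/4,13/4] → v_max = 11/4
check: 11/4·(11/4+1/2) = 143/16 ✓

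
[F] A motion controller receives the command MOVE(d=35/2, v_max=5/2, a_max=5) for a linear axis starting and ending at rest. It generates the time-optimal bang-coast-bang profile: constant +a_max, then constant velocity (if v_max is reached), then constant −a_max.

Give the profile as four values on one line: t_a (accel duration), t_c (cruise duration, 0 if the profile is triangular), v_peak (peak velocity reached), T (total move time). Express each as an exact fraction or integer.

(v_max)²/a_max = (5/2)²/5 = 5/4
35/2 ≥ 5/4 ⇒ cruise phase
t_a = (5/2)/5 = 1/2; v_peak = 5/2
d_cruise = 35/2 − 5/4 = 65/4; t_c = (65/4)/(5/2) = 13/2
T = 2·1/2 + 13/2 = 15/2

t_a=1/2 t_c=13/2 v_peak=5/2 T=15/2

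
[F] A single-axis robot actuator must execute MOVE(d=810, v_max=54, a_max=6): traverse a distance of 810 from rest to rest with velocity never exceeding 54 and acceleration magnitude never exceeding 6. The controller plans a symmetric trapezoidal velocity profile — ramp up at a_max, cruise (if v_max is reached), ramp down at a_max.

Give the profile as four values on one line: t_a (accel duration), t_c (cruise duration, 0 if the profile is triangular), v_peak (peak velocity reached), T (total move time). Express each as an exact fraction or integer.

t_a=9 t_c=6 v_peak=54 T=24

(v_max)²/a_max = 54²/6 = 486
810 ≥ 486 ⇒ cruise phase
t_a = 54/6 = 9; v_peak = 54
d_cruise = 810 − 486 = 324; t_c = 324/54 = 6
T = 2·9 + 6 = 24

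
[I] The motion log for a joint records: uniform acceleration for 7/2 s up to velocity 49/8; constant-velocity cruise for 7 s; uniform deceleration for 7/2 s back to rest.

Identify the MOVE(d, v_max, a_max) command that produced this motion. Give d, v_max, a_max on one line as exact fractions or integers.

a_max = (49/8)/(7/2) = 7/4
d_a = ½·49/8·7/2 = 343/32; d_c = 49/8·7 = 343/8
d = 2·343/32 + 343/8 = 1029/16
t_c = 7 > 0 → v_max = v_peak = 49/8

d=1029/16 v_max=49/8 a_max=7/4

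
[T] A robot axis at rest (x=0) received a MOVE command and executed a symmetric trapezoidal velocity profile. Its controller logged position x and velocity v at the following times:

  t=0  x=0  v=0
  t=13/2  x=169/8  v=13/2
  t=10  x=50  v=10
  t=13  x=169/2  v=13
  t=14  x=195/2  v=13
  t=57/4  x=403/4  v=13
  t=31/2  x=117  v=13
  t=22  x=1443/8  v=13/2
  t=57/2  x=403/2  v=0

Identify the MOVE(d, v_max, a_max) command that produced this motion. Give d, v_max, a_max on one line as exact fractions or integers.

final state: t=57/2, x=403/2, v=0 → d = 403/2
a_max = (13/2−0)/(13/2−0) = 1
max v = 13 over t∈[13,31/2] → v_max = 13
check: 13·(13+5/2) = 403/2 ✓

d=403/2 v_max=13 a_max=1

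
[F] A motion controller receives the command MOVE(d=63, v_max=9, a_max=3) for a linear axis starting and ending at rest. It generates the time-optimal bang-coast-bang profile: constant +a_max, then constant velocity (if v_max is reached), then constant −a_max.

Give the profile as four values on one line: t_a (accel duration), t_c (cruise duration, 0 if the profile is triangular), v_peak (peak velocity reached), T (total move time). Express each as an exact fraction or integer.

vₘ²/aₘ = 9²/3 = 27
63 ≥ 27 ⇒ cruise phase
t_a = 9/3 = 3; v_peak = 9
d_cruise = 63 − 27 = 36; t_c = 36/9 = 4
T = 2·3 + 4 = 10

t_a=3 t_c=4 v_peak=9 T=10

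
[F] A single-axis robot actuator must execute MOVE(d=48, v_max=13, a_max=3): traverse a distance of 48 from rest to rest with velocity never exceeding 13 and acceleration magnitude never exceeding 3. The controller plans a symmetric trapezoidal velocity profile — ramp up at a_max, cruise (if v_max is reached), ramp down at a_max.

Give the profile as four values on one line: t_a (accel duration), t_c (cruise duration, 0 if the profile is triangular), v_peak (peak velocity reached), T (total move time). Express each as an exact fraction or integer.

v_max²/a_max = 13²/3 = 169/3
48 < 169/3 ⇒ no cruise
v_peak = √(48·3) = √144 = 12
t_a = 12/3 = 4; t_c = 0
T = 2·4 = 8

t_a=4 t_c=0 v_peak=12 T=8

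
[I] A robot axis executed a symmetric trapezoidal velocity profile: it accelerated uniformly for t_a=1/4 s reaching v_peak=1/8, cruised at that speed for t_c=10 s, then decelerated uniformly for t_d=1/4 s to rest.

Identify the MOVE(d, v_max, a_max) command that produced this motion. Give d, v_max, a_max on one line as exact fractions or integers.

d=41/32 v_max=1/8 a_max=1/2

a_max = (1/8)/(1/4) = 1/2
d_a = ½·1/8·1/4 = 1/64; d_c = 1/8·10 = 5/4
d = 2·1/64 + 5/4 = 41/32
t_c = 10 > 0 ⇒ limit active, v_max = 1/8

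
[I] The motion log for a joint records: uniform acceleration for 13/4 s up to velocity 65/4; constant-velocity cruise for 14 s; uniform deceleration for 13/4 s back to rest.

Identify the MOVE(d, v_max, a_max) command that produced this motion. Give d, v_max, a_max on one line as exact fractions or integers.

a_max = (65/4)/(13/4) = 5
d_a = ½·65/4·13/4 = 845/32; d_c = 65/4·14 = 455/2
d = 2·845/32 + 455/2 = 4485/16
t_c = 14 > 0 so v_max = 65/4

d=4485/16 v_max=65/4 a_max=5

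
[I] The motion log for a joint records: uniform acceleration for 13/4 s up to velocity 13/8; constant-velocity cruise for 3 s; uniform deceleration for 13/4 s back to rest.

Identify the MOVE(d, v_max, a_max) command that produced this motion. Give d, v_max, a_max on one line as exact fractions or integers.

a_max = (13/8)/(13/4) = 1/2
d_a = ½·13/8·13/4 = 169/64; d_c = 13/8·3 = 39/8
d = 2·169/64 + 39/8 = 325/32
t_c = 3 > 0 ⇒ limit active, v_max = 13/8

d=325/32 v_max=13/8 a_max=1/2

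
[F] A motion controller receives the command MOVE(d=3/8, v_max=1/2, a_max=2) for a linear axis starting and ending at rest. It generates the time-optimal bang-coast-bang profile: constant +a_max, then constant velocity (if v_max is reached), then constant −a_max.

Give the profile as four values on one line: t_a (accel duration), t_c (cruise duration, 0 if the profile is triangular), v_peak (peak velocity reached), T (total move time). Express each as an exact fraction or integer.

t_a=1/4 t_c=1/2 v_peak=1/2 T=1

vₘ²/aₘ = (1/2)²/2 = 1/8
3/8 ≥ 1/8 → trapezoidal
t_a = (1/2)/2 = 1/4; v_peak = 1/2
d_cruise = 3/8 − 1/8 = 1/4; t_c = (1/4)/(1/2) = 1/2
T = 2·1/4 + 1/2 = 1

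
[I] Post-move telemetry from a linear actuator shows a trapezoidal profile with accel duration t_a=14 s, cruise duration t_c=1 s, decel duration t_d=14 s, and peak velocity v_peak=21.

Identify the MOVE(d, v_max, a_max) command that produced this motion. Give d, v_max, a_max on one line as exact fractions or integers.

d=315 v_max=21 a_max=3/2

a_max = 21/14 = 3/2
d_a = ½·21·14 = 147; d_c = 21·1 = 21
d = 2·147 + 21 = 315
t_c = 1 > 0 so v_max = 21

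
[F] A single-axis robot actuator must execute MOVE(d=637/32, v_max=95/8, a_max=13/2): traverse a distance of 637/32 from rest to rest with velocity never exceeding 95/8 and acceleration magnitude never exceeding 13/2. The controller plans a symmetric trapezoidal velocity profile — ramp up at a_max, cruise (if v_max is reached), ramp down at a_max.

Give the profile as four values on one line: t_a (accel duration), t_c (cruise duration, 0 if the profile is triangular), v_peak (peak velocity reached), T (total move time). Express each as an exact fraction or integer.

vₘ²/aₘ = (95/8)²/(13/2) = 9025/416
637/32 < 9025/416 ⇒ no cruise
v_peak = √(637/32·13/2) = √(8281/64) = 91/8
t_a = (91/8)/(13/2) = 7/4; t_c = 0
T = 2·7/4 = 7/2

t_a=7/4 t_c=0 v_peak=91/8 T=7/2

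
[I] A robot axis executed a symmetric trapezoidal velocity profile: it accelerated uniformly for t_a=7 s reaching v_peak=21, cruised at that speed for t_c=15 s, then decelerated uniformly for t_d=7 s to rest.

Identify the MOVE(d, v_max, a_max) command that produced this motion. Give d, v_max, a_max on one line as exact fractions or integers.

d=462 v_max=21 a_max=3

a_max = 21/7 = 3
d_a = ½·21·7 = 147/2; d_c = 21·15 = 315
d = 2·147/2 + 315 = 462
t_c = 15 > 0 so v_max = 21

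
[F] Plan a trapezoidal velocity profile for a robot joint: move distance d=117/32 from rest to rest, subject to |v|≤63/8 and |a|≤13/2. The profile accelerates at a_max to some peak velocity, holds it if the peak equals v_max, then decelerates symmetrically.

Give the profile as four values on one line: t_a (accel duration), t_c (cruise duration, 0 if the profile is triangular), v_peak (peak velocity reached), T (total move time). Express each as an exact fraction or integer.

t_a=3/4 t_c=0 v_peak=39/8 T=3/2

vₘ²/aₘ = (63/8)²/(13/2) = 3969/416
117/32 < 3969/416 → triangular
v_peak = √(117/32·13/2) = √(1521/64) = 39/8
t_a = (39/8)/(13/2) = 3/4; t_c = 0
T = 2·3/4 = 3/2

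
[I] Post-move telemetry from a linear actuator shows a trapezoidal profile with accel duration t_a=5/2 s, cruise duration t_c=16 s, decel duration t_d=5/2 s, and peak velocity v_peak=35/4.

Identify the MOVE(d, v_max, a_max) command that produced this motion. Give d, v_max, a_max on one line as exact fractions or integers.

a_max = (35/4)/(5/2) = 7/2
d_a = ½·35/4·5/2 = 175/16; d_c = 35/4·16 = 140
d = 2·175/16 + 140 = 1295/8
t_c = 16 > 0 → v_max = v_peak = 35/4

d=1295/8 v_max=35/4 a_max=7/2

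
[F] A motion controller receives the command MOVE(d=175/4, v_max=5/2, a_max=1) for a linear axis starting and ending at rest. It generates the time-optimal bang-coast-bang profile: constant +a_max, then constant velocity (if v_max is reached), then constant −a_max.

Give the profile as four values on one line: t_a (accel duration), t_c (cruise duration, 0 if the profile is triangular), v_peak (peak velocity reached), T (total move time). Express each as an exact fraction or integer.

(v_max)²/a_max = (5/2)²/1 = 25/4
175/4 ≥ 25/4 → trapezoidal
t_a = (5/2)/1 = 5/2; v_peak = 5/2
d_cruise = 175/4 − 25/4 = 75/2; t_c = (75/2)/(5/2) = 15
T = 2·5/2 + 15 = 20

t_a=5/2 t_c=15 v_peak=5/2 T=20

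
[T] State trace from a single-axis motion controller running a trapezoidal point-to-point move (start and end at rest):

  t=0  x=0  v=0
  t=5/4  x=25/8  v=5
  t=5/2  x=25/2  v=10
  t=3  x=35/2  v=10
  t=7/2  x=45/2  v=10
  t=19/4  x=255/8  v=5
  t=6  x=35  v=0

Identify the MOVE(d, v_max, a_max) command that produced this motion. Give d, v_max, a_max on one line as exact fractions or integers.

d=35 v_max=10 a_max=4

final state: t=6, x=35, v=0 → d = 35
a_max = (5−0)/(5/4−0) = 4
max v = 10 over t∈[5/2,7/2] → v_max = 10
check: 10·(5/2+1) = 35 ✓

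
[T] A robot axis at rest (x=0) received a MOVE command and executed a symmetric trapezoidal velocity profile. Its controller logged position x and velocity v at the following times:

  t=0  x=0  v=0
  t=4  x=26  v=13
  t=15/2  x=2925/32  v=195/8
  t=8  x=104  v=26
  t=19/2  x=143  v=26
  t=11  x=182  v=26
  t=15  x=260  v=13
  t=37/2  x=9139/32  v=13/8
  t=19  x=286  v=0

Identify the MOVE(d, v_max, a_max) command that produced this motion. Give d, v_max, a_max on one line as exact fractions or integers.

d=286 v_max=26 a_max=13/4

final state: t=19, x=286, v=0 → d = 286
a_max = (13−0)/(4−0) = 13/4
max v = 26 over t∈[8,11] → v_max = 26
check: 26·(8+3) = 286 ✓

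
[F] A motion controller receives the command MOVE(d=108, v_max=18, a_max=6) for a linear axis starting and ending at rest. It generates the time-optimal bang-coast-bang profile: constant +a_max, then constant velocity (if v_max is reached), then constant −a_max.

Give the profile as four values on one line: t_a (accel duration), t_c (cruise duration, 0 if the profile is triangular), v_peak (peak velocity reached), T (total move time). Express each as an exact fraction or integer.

t_a=3 t_c=3 v_peak=18 T=9

(v_max)²/a_max = 18²/6 = 54
108 ≥ 54 → trapezoidal
t_a = 18/6 = 3; v_peak = 18
d_cruise = 108 − 54 = 54; t_c = 54/18 = 3
T = 2·3 + 3 = 9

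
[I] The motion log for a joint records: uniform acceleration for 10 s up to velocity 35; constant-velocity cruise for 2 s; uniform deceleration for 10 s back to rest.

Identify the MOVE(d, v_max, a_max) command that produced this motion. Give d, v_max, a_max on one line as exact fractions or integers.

a_max = 35/10 = 7/2
d_a = ½·35·10 = 175; d_c = 35·2 = 70
d = 2·175 + 70 = 420
t_c = 2 > 0 ⇒ limit active, v_max = 35

d=420 v_max=35 a_max=7/2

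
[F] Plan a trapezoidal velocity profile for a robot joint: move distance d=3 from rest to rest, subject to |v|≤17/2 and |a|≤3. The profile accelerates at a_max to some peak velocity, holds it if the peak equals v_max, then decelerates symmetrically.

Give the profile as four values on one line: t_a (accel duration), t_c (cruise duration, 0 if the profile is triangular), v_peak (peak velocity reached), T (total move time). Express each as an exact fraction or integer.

v_max²/a_max = (17/2)²/3 = 289/12
3 < 289/12 so t_c = 0
v_peak = √(3·3) = √9 = 3
t_a = 3/3 = 1; t_c = 0
T = 2·1 = 2

t_a=1 t_c=0 v_peak=3 T=2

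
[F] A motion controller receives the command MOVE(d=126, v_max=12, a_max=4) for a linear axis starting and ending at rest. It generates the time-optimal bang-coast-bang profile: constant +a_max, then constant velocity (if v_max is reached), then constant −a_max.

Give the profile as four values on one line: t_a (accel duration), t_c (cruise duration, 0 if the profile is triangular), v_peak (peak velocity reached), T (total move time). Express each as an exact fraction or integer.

vₘ²/aₘ = 12²/4 = 36
126 ≥ 36 so v_max reached
t_a = 12/4 = 3; v_peak = 12
d_cruise = 126 − 36 = 90; t_c = 90/12 = 15/2
T = 2·3 + 15/2 = 27/2

t_a=3 t_c=15/2 v_peak=12 T=27/2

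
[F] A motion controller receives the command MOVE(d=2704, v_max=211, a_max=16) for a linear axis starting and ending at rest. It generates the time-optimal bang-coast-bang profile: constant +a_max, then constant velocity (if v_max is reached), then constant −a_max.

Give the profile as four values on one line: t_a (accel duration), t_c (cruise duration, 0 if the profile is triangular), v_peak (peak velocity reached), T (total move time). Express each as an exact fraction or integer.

t_a=13 t_c=0 v_peak=208 T=26

v_max²/a_max = 211²/16 = 44521/16
2704 < 44521/16 → triangular
v_peak = √(2704·16) = √43264 = 208
t_a = 208/16 = 13; t_c = 0
T = 2·13 = 26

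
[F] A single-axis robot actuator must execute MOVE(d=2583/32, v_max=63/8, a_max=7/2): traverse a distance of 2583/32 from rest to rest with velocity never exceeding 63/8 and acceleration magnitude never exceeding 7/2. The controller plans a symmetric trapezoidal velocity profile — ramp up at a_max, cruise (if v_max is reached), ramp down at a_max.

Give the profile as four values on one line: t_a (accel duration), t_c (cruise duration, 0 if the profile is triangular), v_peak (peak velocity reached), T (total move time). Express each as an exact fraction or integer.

t_a=9/4 t_c=8 v_peak=63/8 T=25/2

vₘ²/aₘ = (63/8)²/(7/2) = 567/32
2583/32 ≥ 567/32 → trapezoidal
t_a = (63/8)/(7/2) = 9/4; v_peak = 63/8
d_cruise = 2583/32 − 567/32 = 63; t_c = 63/(63/8) = 8
T = 2·9/4 + 8 = 25/2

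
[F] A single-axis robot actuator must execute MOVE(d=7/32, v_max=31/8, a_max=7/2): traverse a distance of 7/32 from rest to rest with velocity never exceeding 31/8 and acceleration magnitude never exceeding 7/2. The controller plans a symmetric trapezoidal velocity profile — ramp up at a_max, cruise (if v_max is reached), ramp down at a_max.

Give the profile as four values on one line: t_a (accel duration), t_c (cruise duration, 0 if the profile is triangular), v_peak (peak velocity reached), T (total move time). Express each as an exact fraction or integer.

t_a=1/4 t_c=0 v_peak=7/8 T=1/2

v_max²/a_max = (31/8)²/(7/2) = 961/224
7/32 < 961/224 → triangular
v_peak = √(7/32·7/2) = √(49/64) = 7/8
t_a = (7/8)/(7/2) = 1/4; t_c = 0
T = 2·1/4 = 1/2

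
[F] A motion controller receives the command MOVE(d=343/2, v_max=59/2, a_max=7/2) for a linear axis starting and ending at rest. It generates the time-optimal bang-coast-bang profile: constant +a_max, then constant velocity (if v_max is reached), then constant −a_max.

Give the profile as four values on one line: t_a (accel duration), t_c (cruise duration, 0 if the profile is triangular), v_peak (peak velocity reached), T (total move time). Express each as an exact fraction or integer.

v_max²/a_max = (59/2)²/(7/2) = 3481/14
343/2 < 3481/14 ⇒ no cruise
v_peak = √(343/2·7/2) = √(2401/4) = 49/2
t_a = (49/2)/(7/2) = 7; t_c = 0
T = 2·7 = 14

t_a=7 t_c=0 v_peak=49/2 T=14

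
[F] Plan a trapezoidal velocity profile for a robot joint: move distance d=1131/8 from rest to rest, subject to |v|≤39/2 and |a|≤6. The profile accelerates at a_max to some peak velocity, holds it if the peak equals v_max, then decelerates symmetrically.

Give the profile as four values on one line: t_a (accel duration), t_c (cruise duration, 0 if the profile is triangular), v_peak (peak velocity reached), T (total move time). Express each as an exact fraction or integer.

t_a=13/4 t_c=4 v_peak=39/2 T=21/2

vₘ²/aₘ = (39/2)²/6 = 507/8
1131/8 ≥ 507/8 ⇒ cruise phase
t_a = (39/2)/6 = 13/4; v_peak = 39/2
d_cruise = 1131/8 − 507/8 = 78; t_c = 78/(39/2) = 4
T = 2·13/4 + 4 = 21/2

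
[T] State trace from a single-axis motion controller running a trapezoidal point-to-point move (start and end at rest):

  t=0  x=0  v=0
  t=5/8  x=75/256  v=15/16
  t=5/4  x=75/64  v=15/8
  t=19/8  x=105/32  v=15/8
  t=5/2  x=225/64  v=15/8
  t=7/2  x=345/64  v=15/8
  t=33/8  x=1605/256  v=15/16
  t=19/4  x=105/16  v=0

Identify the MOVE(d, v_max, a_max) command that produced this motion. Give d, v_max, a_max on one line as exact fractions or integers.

d=105/16 v_max=15/8 a_max=3/2

final state: t=19/4, x=105/16, v=0 → d = 105/16
a_max = (15/16−0)/(5/8−0) = 3/2
max v = 15/8 over t∈[5/4,7/2] → v_max = 15/8
check: 15/8·(5/4+9/4) = 105/16 ✓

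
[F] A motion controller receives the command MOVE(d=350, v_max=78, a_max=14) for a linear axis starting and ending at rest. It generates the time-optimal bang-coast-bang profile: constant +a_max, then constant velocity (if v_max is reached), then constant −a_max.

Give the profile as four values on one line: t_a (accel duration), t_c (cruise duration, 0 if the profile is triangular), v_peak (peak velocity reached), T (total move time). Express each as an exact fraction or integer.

t_a=5 t_c=0 v_peak=70 T=10

v_max²/a_max = 78²/14 = 3042/7
350 < 3042/7 ⇒ no cruise
v_peak = √(350·14) = √4900 = 70
t_a = 70/14 = 5; t_c = 0
T = 2·5 = 10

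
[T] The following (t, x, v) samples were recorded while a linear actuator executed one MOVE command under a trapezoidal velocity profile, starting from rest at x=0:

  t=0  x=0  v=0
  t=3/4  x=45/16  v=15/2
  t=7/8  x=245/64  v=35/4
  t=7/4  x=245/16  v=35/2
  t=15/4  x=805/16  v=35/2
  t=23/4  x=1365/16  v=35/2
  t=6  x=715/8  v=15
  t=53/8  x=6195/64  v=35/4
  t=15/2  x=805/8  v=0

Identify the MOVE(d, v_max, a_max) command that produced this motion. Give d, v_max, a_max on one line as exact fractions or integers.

final state: t=15/2, x=805/8, v=0 → d = 805/8
a_max = (15/2−0)/(3/4−0) = 10
max v = 35/2 over t∈[7/4,23/4] → v_max = 35/2
check: 35/2·(7/4+4) = 805/8 ✓

d=805/8 v_max=35/2 a_max=10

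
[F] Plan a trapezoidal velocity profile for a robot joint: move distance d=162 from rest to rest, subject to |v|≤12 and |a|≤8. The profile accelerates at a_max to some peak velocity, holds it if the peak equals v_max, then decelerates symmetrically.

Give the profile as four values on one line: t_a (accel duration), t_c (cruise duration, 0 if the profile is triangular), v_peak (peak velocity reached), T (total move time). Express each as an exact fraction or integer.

t_a=3/2 t_c=12 v_peak=12 T=15

vₘ²/aₘ = 12²/8 = 18
162 ≥ 18 so v_max reached
t_a = 12/8 = 3/2; v_peak = 12
d_cruise = 162 − 18 = 144; t_c = 144/12 = 12
T = 2·3/2 + 12 = 15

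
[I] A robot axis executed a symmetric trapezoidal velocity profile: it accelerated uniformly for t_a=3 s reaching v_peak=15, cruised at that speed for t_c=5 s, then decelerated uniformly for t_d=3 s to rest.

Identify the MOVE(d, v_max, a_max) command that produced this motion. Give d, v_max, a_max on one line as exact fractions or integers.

a_max = 15/3 = 5
d_a = ½·15·3 = 45/2; d_c = 15·5 = 75
d = 2·45/2 + 75 = 120
t_c = 5 > 0 ⇒ limit active, v_max = 15

d=120 v_max=15 a_max=5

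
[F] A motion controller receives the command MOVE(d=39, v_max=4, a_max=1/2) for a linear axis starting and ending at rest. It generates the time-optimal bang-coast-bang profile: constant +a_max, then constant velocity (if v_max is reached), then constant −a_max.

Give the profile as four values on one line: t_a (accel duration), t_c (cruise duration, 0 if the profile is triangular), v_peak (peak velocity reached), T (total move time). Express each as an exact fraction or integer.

t_a=8 t_c=7/4 v_peak=4 T=71/4

v_max²/a_max = 4²/(1/2) = 32
39 ≥ 32 so v_max reached
t_a = 4/(1/2) = 8; v_peak = 4
d_cruise = 39 − 32 = 7; t_c = 7/4
T = 2·8 + 7/4 = 71/4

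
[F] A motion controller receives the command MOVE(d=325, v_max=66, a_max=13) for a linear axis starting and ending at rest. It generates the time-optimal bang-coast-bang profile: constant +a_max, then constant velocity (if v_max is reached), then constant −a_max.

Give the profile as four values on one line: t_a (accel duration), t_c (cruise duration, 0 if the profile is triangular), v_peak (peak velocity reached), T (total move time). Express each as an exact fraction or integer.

t_a=5 t_c=0 v_peak=65 T=10

v_max²/a_max = 66²/13 = 4356/13
325 < 4356/13 so t_c = 0
v_peak = √(325·13) = √4225 = 65
t_a = 65/13 = 5; t_c = 0
T = 2·5 = 10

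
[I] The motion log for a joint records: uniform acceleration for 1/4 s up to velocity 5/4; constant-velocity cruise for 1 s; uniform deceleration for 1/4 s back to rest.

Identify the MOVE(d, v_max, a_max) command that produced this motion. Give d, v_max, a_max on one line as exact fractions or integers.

d=25/16 v_max=5/4 a_max=5

a_max = (5/4)/(1/4) = 5
d_a = ½·5/4·1/4 = 5/32; d_c = 5/4·1 = 5/4
d = 2·5/32 + 5/4 = 25/16
t_c = 1 > 0 → v_max = v_peak = 5/4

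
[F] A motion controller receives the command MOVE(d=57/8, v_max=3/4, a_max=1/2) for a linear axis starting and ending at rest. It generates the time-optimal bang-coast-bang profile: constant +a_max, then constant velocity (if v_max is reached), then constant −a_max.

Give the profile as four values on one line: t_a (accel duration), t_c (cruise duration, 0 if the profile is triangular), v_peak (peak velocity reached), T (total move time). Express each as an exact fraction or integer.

t_a=3/2 t_c=8 v_peak=3/4 T=11

vₘ²/aₘ = (3/4)²/(1/2) = 9/8
57/8 ≥ 9/8 ⇒ cruise phase
t_a = (3/4)/(1/2) = 3/2; v_peak = 3/4
d_cruise = 57/8 − 9/8 = 6; t_c = 6/(3/4) = 8
T = 2·3/2 + 8 = 11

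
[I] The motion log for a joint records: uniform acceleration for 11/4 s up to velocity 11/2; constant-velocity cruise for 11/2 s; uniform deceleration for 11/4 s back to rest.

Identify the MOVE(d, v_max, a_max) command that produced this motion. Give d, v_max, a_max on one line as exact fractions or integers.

a_max = (11/2)/(11/4) = 2
d_a = ½·11/2·11/4 = 121/16; d_c = 11/2·11/2 = 121/4
d = 2·121/16 + 121/4 = 363/8
t_c = 11/2 > 0 → v_max = v_peak = 11/2

d=363/8 v_max=11/2 a_max=2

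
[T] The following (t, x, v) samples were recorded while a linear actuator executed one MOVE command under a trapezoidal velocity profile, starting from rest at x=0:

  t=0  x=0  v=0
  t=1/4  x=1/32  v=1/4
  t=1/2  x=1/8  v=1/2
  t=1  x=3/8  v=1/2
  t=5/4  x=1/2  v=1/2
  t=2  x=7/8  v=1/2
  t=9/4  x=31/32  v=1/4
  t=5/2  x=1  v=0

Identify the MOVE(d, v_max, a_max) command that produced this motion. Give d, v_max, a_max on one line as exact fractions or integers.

final state: t=5/2, x=1, v=0 → d = 1
a_max = (1/4−0)/(1/4−0) = 1
max v = 1/2 over t∈[1/2,2] → v_max = 1/2
check: 1/2·(1/2+3/2) = 1 ✓

d=1 v_max=1/2 a_max=1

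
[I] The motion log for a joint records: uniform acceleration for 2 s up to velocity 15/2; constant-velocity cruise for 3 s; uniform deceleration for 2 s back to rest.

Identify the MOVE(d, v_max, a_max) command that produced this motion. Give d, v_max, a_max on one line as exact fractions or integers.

d=75/2 v_max=15/2 a_max=15/4

a_max = (15/2)/2 = 15/4
d_a = ½·15/2·2 = 15/2; d_c = 15/2·3 = 45/2
d = 2·15/2 + 45/2 = 75/2
t_c = 3 > 0 ⇒ limit active, v_max = 15/2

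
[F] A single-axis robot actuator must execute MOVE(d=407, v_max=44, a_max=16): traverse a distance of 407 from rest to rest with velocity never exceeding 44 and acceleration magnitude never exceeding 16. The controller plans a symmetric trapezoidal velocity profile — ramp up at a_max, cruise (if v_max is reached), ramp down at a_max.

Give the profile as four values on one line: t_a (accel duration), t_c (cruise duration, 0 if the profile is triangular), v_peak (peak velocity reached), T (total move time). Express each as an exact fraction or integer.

t_a=11/4 t_c=13/2 v_peak=44 T=12

vₘ²/aₘ = 44²/16 = 121
407 ≥ 121 → trapezoidal
t_a = 44/16 = 11/4; v_peak = 44
d_cruise = 407 − 121 = 286; t_c = 286/44 = 13/2
T = 2·11/4 + 13/2 = 12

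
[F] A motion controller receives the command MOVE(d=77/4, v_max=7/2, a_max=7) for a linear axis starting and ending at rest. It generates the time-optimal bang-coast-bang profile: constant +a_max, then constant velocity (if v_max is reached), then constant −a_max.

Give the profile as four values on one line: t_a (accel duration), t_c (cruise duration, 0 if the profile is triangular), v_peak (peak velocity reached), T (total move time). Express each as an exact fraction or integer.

t_a=1/2 t_c=5 v_peak=7/2 T=6

(v_max)²/a_max = (7/2)²/7 = 7/4
77/4 ≥ 7/4 so v_max reached
t_a = (7/2)/7 = 1/2; v_peak = 7/2
d_cruise = 77/4 − 7/4 = 35/2; t_c = (35/2)/(7/2) = 5
T = 2·1/2 + 5 = 6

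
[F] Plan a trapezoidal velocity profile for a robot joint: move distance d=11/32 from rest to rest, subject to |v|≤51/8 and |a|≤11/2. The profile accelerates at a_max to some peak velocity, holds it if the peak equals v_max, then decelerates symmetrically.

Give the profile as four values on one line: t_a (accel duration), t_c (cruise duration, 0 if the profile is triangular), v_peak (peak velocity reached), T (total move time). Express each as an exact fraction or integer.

t_a=1/4 t_c=0 v_peak=11/8 T=1/2

vₘ²/aₘ = (51/8)²/(11/2) = 2601/352
11/32 < 2601/352 so t_c = 0
v_peak = √(11/32·11/2) = √(121/64) = 11/8
t_a = (11/8)/(11/2) = 1/4; t_c = 0
T = 2·1/4 = 1/2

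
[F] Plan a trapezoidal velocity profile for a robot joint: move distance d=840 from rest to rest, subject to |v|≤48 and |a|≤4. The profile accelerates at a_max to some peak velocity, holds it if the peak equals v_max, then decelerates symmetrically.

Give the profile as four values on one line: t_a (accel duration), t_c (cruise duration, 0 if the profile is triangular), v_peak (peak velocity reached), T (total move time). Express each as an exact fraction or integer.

(v_max)²/a_max = 48²/4 = 576
840 ≥ 576 ⇒ cruise phase
t_a = 48/4 = 12; v_peak = 48
d_cruise = 840 − 576 = 264; t_c = 264/48 = 11/2
T = 2·12 + 11/2 = 59/2

t_a=12 t_c=11/2 v_peak=48 T=59/2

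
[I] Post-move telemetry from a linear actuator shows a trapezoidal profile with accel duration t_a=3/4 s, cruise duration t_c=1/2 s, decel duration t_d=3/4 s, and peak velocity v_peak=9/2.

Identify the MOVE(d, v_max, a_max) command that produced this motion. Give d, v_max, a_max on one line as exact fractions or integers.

d=45/8 v_max=9/2 a_max=6

a_max = (9/2)/(3/4) = 6
d_a = ½·9/2·3/4 = 27/16; d_c = 9/2·1/2 = 9/4
d = 2·27/16 + 9/4 = 45/8
t_c = 1/2 > 0 → v_max = v_peak = 9/2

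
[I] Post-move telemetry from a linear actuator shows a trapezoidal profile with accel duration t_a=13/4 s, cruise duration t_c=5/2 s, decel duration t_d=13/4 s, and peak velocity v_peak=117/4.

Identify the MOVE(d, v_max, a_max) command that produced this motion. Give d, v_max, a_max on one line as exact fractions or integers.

d=2691/16 v_max=117/4 a_max=9

a_max = (117/4)/(13/4) = 9
d_a = ½·117/4·13/4 = 1521/32; d_c = 117/4·5/2 = 585/8
d = 2·1521/32 + 585/8 = 2691/16
t_c = 5/2 > 0 → v_max = v_peak = 117/4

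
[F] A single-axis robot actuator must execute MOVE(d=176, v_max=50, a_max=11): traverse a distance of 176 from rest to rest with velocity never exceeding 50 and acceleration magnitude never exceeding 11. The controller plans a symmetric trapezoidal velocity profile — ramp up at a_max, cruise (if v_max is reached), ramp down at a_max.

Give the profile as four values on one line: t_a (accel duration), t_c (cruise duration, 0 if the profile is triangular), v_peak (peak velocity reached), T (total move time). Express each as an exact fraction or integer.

t_a=4 t_c=0 v_peak=44 T=8

(v_max)²/a_max = 50²/11 = 2500/11
176 < 2500/11 so t_c = 0
v_peak = √(176·11) = √1936 = 44
t_a = 44/11 = 4; t_c = 0
T = 2·4 = 8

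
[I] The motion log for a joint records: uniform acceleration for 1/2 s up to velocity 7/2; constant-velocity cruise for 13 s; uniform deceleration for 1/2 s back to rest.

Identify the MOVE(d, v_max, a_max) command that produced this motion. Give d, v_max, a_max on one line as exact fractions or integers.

a_max = (7/2)/(1/2) = 7
d_a = ½·7/2·1/2 = 7/8; d_c = 7/2·13 = 91/2
d = 2·7/8 + 91/2 = 189/4
t_c = 13 > 0 ⇒ limit active, v_max = 7/2

d=189/4 v_max=7/2 a_max=7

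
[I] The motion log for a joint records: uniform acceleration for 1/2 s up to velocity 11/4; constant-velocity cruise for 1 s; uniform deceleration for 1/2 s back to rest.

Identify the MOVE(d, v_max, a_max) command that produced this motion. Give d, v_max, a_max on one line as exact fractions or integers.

d=33/8 v_max=11/4 a_max=11/2

a_max = (11/4)/(1/2) = 11/2
d_a = ½·11/4·1/2 = 11/16; d_c = 11/4·1 = 11/4
d = 2·11/16 + 11/4 = 33/8
t_c = 1 > 0 ⇒ limit active, v_max = 11/4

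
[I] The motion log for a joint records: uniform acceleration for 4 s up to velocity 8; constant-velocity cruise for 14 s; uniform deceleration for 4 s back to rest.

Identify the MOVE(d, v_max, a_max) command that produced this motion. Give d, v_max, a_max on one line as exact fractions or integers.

d=144 v_max=8 a_max=2

a_max = 8/4 = 2
d_a = ½·8·4 = 16; d_c = 8·14 = 112
d = 2·16 + 112 = 144
t_c = 14 > 0 → v_max = v_peak = 8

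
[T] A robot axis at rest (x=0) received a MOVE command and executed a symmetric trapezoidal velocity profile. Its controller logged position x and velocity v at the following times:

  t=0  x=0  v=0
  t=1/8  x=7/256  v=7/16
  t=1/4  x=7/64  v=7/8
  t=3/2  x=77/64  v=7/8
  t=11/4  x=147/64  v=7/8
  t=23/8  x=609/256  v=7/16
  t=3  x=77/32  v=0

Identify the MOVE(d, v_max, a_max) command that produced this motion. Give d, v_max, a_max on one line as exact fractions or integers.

final state: t=3, x=77/32, v=0 → d = 77/32
a_max = (7/16−0)/(1/8−0) = 7/2
max v = 7/8 over t∈[1/4,11/4] → v_max = 7/8
check: 7/8·(1/4+5/2) = 77/32 ✓

d=77/32 v_max=7/8 a_max=7/2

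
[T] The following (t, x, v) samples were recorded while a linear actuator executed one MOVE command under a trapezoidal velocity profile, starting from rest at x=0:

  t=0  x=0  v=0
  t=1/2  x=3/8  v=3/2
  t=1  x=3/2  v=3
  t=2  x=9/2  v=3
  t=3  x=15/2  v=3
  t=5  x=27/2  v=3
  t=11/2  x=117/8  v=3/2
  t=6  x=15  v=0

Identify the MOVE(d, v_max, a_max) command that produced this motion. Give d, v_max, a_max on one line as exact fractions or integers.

d=15 v_max=3 a_max=3

final state: t=6, x=15, v=0 → d = 15
a_max = (3/2−0)/(1/2−0) = 3
max v = 3 over t∈[1,5] → v_max = 3
check: 3·(1+4) = 15 ✓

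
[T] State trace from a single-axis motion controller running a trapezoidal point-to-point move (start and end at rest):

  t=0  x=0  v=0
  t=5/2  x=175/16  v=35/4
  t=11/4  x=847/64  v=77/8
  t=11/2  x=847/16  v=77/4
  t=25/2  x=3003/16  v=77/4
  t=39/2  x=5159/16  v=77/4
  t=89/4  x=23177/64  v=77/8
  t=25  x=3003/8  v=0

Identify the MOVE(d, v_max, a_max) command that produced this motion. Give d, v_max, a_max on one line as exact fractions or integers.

final state: t=25, x=3003/8, v=0 → d = 3003/8
a_max = (35/4−0)/(5/2−0) = 7/2
max v = 77/4 over t∈[11/2,39/2] → v_max = 77/4
check: 77/4·(11/2+14) = 3003/8 ✓

d=3003/8 v_max=77/4 a_max=7/2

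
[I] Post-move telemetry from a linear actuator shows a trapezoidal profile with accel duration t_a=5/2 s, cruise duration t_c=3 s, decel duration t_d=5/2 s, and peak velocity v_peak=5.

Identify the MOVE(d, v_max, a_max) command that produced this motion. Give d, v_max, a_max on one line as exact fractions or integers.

a_max = 5/(5/2) = 2
d_a = ½·5·5/2 = 25/4; d_c = 5·3 = 15
d = 2·25/4 + 15 = 55/2
t_c = 3 > 0 ⇒ limit active, v_max = 5

d=55/2 v_max=5 a_max=2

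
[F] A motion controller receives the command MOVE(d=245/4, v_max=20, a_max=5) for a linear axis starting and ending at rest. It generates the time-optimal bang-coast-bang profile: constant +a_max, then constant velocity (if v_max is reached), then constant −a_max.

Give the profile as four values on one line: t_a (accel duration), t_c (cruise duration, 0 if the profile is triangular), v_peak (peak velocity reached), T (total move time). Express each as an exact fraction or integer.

(v_max)²/a_max = 20²/5 = 80
245/4 < 80 → triangular
v_peak = √(245/4·5) = √(1225/4) = 35/2
t_a = (35/2)/5 = 7/2; t_c = 0
T = 2·7/2 = 7

t_a=7/2 t_c=0 v_peak=35/2 T=7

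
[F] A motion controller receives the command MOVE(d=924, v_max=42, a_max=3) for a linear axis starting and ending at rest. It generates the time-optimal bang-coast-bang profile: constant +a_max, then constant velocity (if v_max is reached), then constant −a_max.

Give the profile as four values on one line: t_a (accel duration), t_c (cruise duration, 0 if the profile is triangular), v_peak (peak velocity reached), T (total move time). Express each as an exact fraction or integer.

vₘ²/aₘ = 42²/3 = 588
924 ≥ 588 → trapezoidal
t_a = 42/3 = 14; v_peak = 42
d_cruise = 924 − 588 = 336; t_c = 336/42 = 8
T = 2·14 + 8 = 36

t_a=14 t_c=8 v_peak=42 T=36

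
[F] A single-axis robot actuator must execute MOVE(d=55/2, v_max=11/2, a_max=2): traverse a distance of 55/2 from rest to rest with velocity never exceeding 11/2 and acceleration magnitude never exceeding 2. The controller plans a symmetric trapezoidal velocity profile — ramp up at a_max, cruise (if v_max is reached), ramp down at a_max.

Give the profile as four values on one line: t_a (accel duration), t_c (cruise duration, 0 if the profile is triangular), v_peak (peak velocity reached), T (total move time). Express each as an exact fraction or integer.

(v_max)²/a_max = (11/2)²/2 = 121/8
55/2 ≥ 121/8 so v_max reached
t_a = (11/2)/2 = 11/4; v_peak = 11/2
d_cruise = 55/2 − 121/8 = 99/8; t_c = (99/8)/(11/2) = 9/4
T = 2·11/4 + 9/4 = 31/4

t_a=11/4 t_c=9/4 v_peak=11/2 T=31/4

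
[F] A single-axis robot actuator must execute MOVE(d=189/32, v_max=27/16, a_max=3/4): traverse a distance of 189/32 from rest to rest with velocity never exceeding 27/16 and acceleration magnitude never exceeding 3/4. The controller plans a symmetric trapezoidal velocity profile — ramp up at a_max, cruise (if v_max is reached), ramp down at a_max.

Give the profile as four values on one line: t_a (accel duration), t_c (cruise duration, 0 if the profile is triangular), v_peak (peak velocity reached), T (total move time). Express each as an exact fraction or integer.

v_max²/a_max = (27/16)²/(3/4) = 243/64
189/32 ≥ 243/64 so v_max reached
t_a = (27/16)/(3/4) = 9/4; v_peak = 27/16
d_cruise = 189/32 − 243/64 = 135/64; t_c = (135/64)/(27/16) = 5/4
T = 2·9/4 + 5/4 = 23/4

t_a=9/4 t_c=5/4 v_peak=27/16 T=23/4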